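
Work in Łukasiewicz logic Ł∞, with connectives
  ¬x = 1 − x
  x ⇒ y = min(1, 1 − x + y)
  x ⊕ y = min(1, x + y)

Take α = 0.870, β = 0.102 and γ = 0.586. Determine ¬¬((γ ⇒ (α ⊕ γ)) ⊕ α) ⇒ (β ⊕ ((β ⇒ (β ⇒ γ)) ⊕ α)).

1.000

α ⊕ γ = min(1, 0.870 + 0.586) = min(1, 1.456) = 1.000
γ ⇒ (α ⊕ γ) = min(1, 1 − 0.586 + 1.000) = min(1, 1.414) = 1.000
(γ ⇒ (α ⊕ γ)) ⊕ α = min(1, 1.000 + 0.870) = min(1, 1.870) = 1.000
¬((γ ⇒ (α ⊕ γ)) ⊕ α) = 1 − 1.000 = 0.000
¬¬((γ ⇒ (α ⊕ γ)) ⊕ α) = 1 − 0.000 = 1.000
β ⇒ γ = min(1, 1 − 0.102 + 0.586) = min(1, 1.484) = 1.000
β ⇒ (β ⇒ γ) = min(1, 1 − 0.102 + 1.000) = min(1, 1.898) = 1.000
(β ⇒ (β ⇒ γ)) ⊕ α = min(1, 1.000 + 0.870) = min(1, 1.870) = 1.000
β ⊕ ((β ⇒ (β ⇒ γ)) ⊕ α) = min(1, 0.102 + 1.000) = min(1, 1.102) = 1.000
¬¬((γ ⇒ (α ⊕ γ)) ⊕ α) ⇒ (β ⊕ ((β ⇒ (β ⇒ γ)) ⊕ α)) = min(1, 1 − 1.000 + 1.000) = min(1, 1.000) = 1.000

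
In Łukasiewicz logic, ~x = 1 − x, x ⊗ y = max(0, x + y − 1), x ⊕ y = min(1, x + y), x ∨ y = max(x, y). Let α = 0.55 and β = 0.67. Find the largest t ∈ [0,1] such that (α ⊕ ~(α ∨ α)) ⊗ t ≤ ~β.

α ∨ α = max(0.55, 0.55) = 0.55
~(α ∨ α) = 1 − 0.55 = 0.45
α ⊕ ~(α ∨ α) = min(1, 0.55 + 0.45) = min(1, 1.00) = 1.00
So the left factor is α ⊕ ~(α ∨ α) = 1.00.
~β = 1 − 0.67 = 0.33
So the right-hand bound is ~β = 0.33.
The residuum of the Łukasiewicz t-norm gives the supremum: min(1, 1 − 1.00 + 0.33).
1 − 1.00 + 0.33 = 0.33, so t = min(1, 0.33) = 0.33.
Check: 1.00 ⊗ 0.33 = max(0, 0.33) = 0.33 ≤ 0.33.

0.33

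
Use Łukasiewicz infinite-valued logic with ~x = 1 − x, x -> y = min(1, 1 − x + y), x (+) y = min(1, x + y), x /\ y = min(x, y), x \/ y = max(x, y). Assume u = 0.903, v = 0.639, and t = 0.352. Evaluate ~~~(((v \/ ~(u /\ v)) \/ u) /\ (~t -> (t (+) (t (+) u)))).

u /\ v = min(0.903, 0.639) = 0.639
~(u /\ v) = 1 − 0.639 = 0.361
v \/ ~(u /\ v) = max(0.639, 0.361) = 0.639
(v \/ ~(u /\ v)) \/ u = max(0.639, 0.903) = 0.903
~t = 1 − 0.352 = 0.648
t (+) u = min(1, 0.352 + 0.903) = min(1, 1.255) = 1.000
t (+) (t (+) u) = min(1, 0.352 + 1.000) = min(1, 1.352) = 1.000
~t -> (t (+) (t (+) u)) = min(1, 1 − 0.648 + 1.000) = min(1, 1.352) = 1.000
((v \/ ~(u /\ v)) \/ u) /\ (~t -> (t (+) (t (+) u))) = min(0.903, 1.000) = 0.903
~(((v \/ ~(u /\ v)) \/ u) /\ (~t -> (t (+) (t (+) u)))) = 1 − 0.903 = 0.097
~~(((v \/ ~(u /\ v)) \/ u) /\ (~t -> (t (+) (t (+) u)))) = 1 − 0.097 = 0.903
~~~(((v \/ ~(u /\ v)) \/ u) /\ (~t -> (t (+) (t (+) u)))) = 1 − 0.903 = 0.097

0.097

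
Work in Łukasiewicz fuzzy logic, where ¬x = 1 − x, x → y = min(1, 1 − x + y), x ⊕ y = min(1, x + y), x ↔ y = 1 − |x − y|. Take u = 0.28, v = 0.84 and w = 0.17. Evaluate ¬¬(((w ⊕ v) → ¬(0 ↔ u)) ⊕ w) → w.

0.72

w ⊕ v = min(1, 0.17 + 0.84) = min(1, 1.01) = 1.00
0 ↔ u = 1 − |0.00 − 0.28| = 1 − 0.28 = 0.72
¬(0 ↔ u) = 1 − 0.72 = 0.28
(w ⊕ v) → ¬(0 ↔ u) = min(1, 1 − 1.00 + 0.28) = min(1, 0.28) = 0.28
((w ⊕ v) → ¬(0 ↔ u)) ⊕ w = min(1, 0.28 + 0.17) = min(1, 0.45) = 0.45
¬(((w ⊕ v) → ¬(0 ↔ u)) ⊕ w) = 1 − 0.45 = 0.55
¬¬(((w ⊕ v) → ¬(0 ↔ u)) ⊕ w) = 1 − 0.55 = 0.45
¬¬(((w ⊕ v) → ¬(0 ↔ u)) ⊕ w) → w = min(1, 1 − 0.45 + 0.17) = min(1, 0.72) = 0.72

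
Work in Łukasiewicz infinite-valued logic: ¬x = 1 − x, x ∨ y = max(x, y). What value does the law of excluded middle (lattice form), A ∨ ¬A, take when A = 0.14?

0.86

¬A = 1 − 0.14 = 0.86
A ∨ ¬A = max(0.14, 0.86) = 0.86
(The value 0.86 < 1 shows this instance is not satisfied; not a Ł∞-tautology — its value is max(a, 1−a).)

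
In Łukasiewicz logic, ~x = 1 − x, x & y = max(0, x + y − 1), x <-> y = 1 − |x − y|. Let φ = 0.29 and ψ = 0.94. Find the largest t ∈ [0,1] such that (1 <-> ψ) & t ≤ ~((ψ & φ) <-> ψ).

0.77

1 <-> ψ = 1 − |1.00 − 0.94| = 1 − 0.06 = 0.94
So the left factor is 1 <-> ψ = 0.94.
ψ & φ = max(0, 0.94 + 0.29 − 1) = max(0, 0.23) = 0.23
(ψ & φ) <-> ψ = 1 − |0.23 − 0.94| = 1 − 0.71 = 0.29
~((ψ & φ) <-> ψ) = 1 − 0.29 = 0.71
So the right-hand bound is ~((ψ & φ) <-> ψ) = 0.71.
The residuum of the Łukasiewicz t-norm gives the supremum: min(1, 1 − 0.94 + 0.71).
1 − 0.94 + 0.71 = 0.77, so t = min(1, 0.77) = 0.77.
Check: 0.94 & 0.77 = max(0, 0.71) = 0.71 ≤ 0.71.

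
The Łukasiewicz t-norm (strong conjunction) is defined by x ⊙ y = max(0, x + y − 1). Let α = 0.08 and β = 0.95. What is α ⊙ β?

α ⊙ β = max(0, 0.08 + 0.95 − 1) = max(0, 0.03) = 0.03
For comparison, the Gödel (minimum) t-norm min(x, y) would give 0.08.

0.03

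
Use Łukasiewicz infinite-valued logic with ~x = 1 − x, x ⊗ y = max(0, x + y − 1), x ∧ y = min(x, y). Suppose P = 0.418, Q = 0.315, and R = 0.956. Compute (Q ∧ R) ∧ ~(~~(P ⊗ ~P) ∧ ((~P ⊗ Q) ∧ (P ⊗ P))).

Q ∧ R = min(0.315, 0.956) = 0.315
~P = 1 − 0.418 = 0.582
P ⊗ ~P = max(0, 0.418 + 0.582 − 1) = max(0, 0.000) = 0.000
~(P ⊗ ~P) = 1 − 0.000 = 1.000
~~(P ⊗ ~P) = 1 − 1.000 = 0.000
~P ⊗ Q = max(0, 0.582 + 0.315 − 1) = max(0, -0.103) = 0.000
P ⊗ P = max(0, 0.418 + 0.418 − 1) = max(0, -0.164) = 0.000
(~P ⊗ Q) ∧ (P ⊗ P) = min(0.000, 0.000) = 0.000
~~(P ⊗ ~P) ∧ ((~P ⊗ Q) ∧ (P ⊗ P)) = min(0.000, 0.000) = 0.000
~(~~(P ⊗ ~P) ∧ ((~P ⊗ Q) ∧ (P ⊗ P))) = 1 − 0.000 = 1.000
(Q ∧ R) ∧ ~(~~(P ⊗ ~P) ∧ ((~P ⊗ Q) ∧ (P ⊗ P))) = min(0.315, 1.000) = 0.315

0.315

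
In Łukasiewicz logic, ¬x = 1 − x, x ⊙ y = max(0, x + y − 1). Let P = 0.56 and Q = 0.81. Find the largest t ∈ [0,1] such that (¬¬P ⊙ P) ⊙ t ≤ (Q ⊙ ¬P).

¬P = 1 − 0.56 = 0.44
¬¬P = 1 − 0.44 = 0.56
¬¬P ⊙ P = max(0, 0.56 + 0.56 − 1) = max(0, 0.12) = 0.12
So the left factor is ¬¬P ⊙ P = 0.12.
Q ⊙ ¬P = max(0, 0.81 + 0.44 − 1) = max(0, 0.25) = 0.25
So the right-hand bound is Q ⊙ ¬P = 0.25.
The residuum of the Łukasiewicz t-norm gives the supremum: min(1, 1 − 0.12 + 0.25).
1 − 0.12 + 0.25 = 1.13, so t = min(1, 1.13) = 1.00.
Check: 0.12 ⊙ 1.00 = max(0, 0.12) = 0.12 ≤ 0.25.

1.00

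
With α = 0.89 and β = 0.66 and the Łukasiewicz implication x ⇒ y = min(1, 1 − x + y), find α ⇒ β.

0.77

α ⇒ β = min(1, 1 − 0.89 + 0.66) = min(1, 0.77) = 0.77
For comparison, the Gödel implication (1 if x ≤ y else y) would give 0.66.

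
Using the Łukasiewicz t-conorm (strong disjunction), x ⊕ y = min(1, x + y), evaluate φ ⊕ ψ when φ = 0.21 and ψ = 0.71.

φ ⊕ ψ = min(1, 0.21 + 0.71) = min(1, 0.92) = 0.92
For comparison, the Gödel t-conorm max(x, y) would give 0.71.

0.92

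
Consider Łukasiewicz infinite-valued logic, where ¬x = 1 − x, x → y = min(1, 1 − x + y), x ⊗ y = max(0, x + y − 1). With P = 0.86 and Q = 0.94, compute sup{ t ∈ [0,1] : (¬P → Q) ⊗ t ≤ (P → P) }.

¬P = 1 − 0.86 = 0.14
¬P → Q = min(1, 1 − 0.14 + 0.94) = min(1, 1.80) = 1.00
So the left factor is ¬P → Q = 1.00.
P → P = min(1, 1 − 0.86 + 0.86) = min(1, 1.00) = 1.00
So the right-hand bound is P → P = 1.00.
The residuum of the Łukasiewicz t-norm gives the supremum: min(1, 1 − 1.00 + 1.00).
1 − 1.00 + 1.00 = 1.00, so t = min(1, 1.00) = 1.00.
Check: 1.00 ⊗ 1.00 = max(0, 1.00) = 1.00 ≤ 1.00.

1.00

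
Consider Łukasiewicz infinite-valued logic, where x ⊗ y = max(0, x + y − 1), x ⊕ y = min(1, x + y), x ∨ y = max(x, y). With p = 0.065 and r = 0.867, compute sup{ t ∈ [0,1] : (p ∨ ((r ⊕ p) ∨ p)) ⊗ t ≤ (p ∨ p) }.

0.133

r ⊕ p = min(1, 0.867 + 0.065) = min(1, 0.932) = 0.932
(r ⊕ p) ∨ p = max(0.932, 0.065) = 0.932
p ∨ ((r ⊕ p) ∨ p) = max(0.065, 0.932) = 0.932
So the left factor is p ∨ ((r ⊕ p) ∨ p) = 0.932.
p ∨ p = max(0.065, 0.065) = 0.065
So the right-hand bound is p ∨ p = 0.065.
The residuum of the Łukasiewicz t-norm gives the supremum: min(1, 1 − 0.932 + 0.065).
1 − 0.932 + 0.065 = 0.133, so t = min(1, 0.133) = 0.133.
Check: 0.932 ⊗ 0.133 = max(0, 0.065) = 0.065 ≤ 0.065.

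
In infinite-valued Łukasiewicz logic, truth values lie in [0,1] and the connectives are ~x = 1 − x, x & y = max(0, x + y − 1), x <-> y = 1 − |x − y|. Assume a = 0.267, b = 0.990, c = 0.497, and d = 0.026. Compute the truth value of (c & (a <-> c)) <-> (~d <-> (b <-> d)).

0.795

a <-> c = 1 − |0.267 − 0.497| = 1 − 0.230 = 0.770
c & (a <-> c) = max(0, 0.497 + 0.770 − 1) = max(0, 0.267) = 0.267
~d = 1 − 0.026 = 0.974
b <-> d = 1 − |0.990 − 0.026| = 1 − 0.964 = 0.036
~d <-> (b <-> d) = 1 − |0.974 − 0.036| = 1 − 0.938 = 0.062
(c & (a <-> c)) <-> (~d <-> (b <-> d)) = 1 − |0.267 − 0.062| = 1 − 0.205 = 0.795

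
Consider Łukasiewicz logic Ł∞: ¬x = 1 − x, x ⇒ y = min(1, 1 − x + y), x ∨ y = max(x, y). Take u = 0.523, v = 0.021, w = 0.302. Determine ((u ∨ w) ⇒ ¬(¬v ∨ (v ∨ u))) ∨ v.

u ∨ w = max(0.523, 0.302) = 0.523
¬v = 1 − 0.021 = 0.979
v ∨ u = max(0.021, 0.523) = 0.523
¬v ∨ (v ∨ u) = max(0.979, 0.523) = 0.979
¬(¬v ∨ (v ∨ u)) = 1 − 0.979 = 0.021
(u ∨ w) ⇒ ¬(¬v ∨ (v ∨ u)) = min(1, 1 − 0.523 + 0.021) = min(1, 0.498) = 0.498
((u ∨ w) ⇒ ¬(¬v ∨ (v ∨ u))) ∨ v = max(0.498, 0.021) = 0.498

0.498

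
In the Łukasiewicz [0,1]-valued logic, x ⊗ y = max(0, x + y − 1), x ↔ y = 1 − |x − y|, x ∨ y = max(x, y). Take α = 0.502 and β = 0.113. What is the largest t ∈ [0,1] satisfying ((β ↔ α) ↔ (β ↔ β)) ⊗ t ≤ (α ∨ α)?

0.891

β ↔ α = 1 − |0.113 − 0.502| = 1 − 0.389 = 0.611
β ↔ β = 1 − |0.113 − 0.113| = 1 − 0.000 = 1.000
(β ↔ α) ↔ (β ↔ β) = 1 − |0.611 − 1.000| = 1 − 0.389 = 0.611
So the left factor is (β ↔ α) ↔ (β ↔ β) = 0.611.
α ∨ α = max(0.502, 0.502) = 0.502
So the right-hand bound is α ∨ α = 0.502.
The residuum of the Łukasiewicz t-norm gives the supremum: min(1, 1 − 0.611 + 0.502).
1 − 0.611 + 0.502 = 0.891, so t = min(1, 0.891) = 0.891.
Check: 0.611 ⊗ 0.891 = max(0, 0.502) = 0.502 ≤ 0.502.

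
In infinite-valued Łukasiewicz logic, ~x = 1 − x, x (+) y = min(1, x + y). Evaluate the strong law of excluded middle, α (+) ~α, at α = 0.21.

~α = 1 − 0.21 = 0.79
α (+) ~α = min(1, 0.21 + 0.79) = min(1, 1.00) = 1.00
(As expected: always 1 in Ł∞ since a ⊕ (1−a) = 1.)

1.00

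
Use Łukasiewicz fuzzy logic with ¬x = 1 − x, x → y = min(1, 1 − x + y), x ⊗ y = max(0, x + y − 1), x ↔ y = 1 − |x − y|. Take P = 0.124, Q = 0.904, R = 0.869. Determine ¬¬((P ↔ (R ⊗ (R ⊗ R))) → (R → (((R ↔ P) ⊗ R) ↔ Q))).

0.834

R ⊗ R = max(0, 0.869 + 0.869 − 1) = max(0, 0.738) = 0.738
R ⊗ (R ⊗ R) = max(0, 0.869 + 0.738 − 1) = max(0, 0.607) = 0.607
P ↔ (R ⊗ (R ⊗ R)) = 1 − |0.124 − 0.607| = 1 − 0.483 = 0.517
R ↔ P = 1 − |0.869 − 0.124| = 1 − 0.745 = 0.255
(R ↔ P) ⊗ R = max(0, 0.255 + 0.869 − 1) = max(0, 0.124) = 0.124
((R ↔ P) ⊗ R) ↔ Q = 1 − |0.124 − 0.904| = 1 − 0.780 = 0.220
R → (((R ↔ P) ⊗ R) ↔ Q) = min(1, 1 − 0.869 + 0.220) = min(1, 0.351) = 0.351
(P ↔ (R ⊗ (R ⊗ R))) → (R → (((R ↔ P) ⊗ R) ↔ Q)) = min(1, 1 − 0.517 + 0.351) = min(1, 0.834) = 0.834
¬((P ↔ (R ⊗ (R ⊗ R))) → (R → (((R ↔ P) ⊗ R) ↔ Q))) = 1 − 0.834 = 0.166
¬¬((P ↔ (R ⊗ (R ⊗ R))) → (R → (((R ↔ P) ⊗ R) ↔ Q))) = 1 − 0.166 = 0.834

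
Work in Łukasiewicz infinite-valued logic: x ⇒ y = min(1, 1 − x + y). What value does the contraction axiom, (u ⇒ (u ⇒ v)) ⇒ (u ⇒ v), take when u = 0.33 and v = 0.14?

u ⇒ v = min(1, 1 − 0.33 + 0.14) = min(1, 0.81) = 0.81
u ⇒ (u ⇒ v) = min(1, 1 − 0.33 + 0.81) = min(1, 1.48) = 1.00
(u ⇒ (u ⇒ v)) ⇒ (u ⇒ v) = min(1, 1 − 1.00 + 0.81) = min(1, 0.81) = 0.81
(The value 0.81 < 1 shows this instance is not satisfied; fails in Ł∞ (the t-norm is not idempotent).)

0.81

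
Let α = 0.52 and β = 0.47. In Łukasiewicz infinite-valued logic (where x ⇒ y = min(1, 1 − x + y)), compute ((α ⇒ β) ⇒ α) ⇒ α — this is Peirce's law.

0.95

α ⇒ β = min(1, 1 − 0.52 + 0.47) = min(1, 0.95) = 0.95
(α ⇒ β) ⇒ α = min(1, 1 − 0.95 + 0.52) = min(1, 0.57) = 0.57
((α ⇒ β) ⇒ α) ⇒ α = min(1, 1 − 0.57 + 0.52) = min(1, 0.95) = 0.95
(The value 0.95 < 1 shows this instance is not satisfied; not a Ł∞-tautology in general.)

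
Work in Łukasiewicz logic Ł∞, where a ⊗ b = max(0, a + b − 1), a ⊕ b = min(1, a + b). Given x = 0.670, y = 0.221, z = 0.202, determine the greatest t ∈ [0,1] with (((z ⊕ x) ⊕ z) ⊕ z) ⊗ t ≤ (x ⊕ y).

0.891

z ⊕ x = min(1, 0.202 + 0.670) = min(1, 0.872) = 0.872
(z ⊕ x) ⊕ z = min(1, 0.872 + 0.202) = min(1, 1.074) = 1.000
((z ⊕ x) ⊕ z) ⊕ z = min(1, 1.000 + 0.202) = min(1, 1.202) = 1.000
So the left factor is ((z ⊕ x) ⊕ z) ⊕ z = 1.000.
x ⊕ y = min(1, 0.670 + 0.221) = min(1, 0.891) = 0.891
So the right-hand bound is x ⊕ y = 0.891.
The residuum of the Łukasiewicz t-norm gives the supremum: min(1, 1 − 1.000 + 0.891).
1 − 1.000 + 0.891 = 0.891, so t = min(1, 0.891) = 0.891.
Check: 1.000 ⊗ 0.891 = max(0, 0.891) = 0.891 ≤ 0.891.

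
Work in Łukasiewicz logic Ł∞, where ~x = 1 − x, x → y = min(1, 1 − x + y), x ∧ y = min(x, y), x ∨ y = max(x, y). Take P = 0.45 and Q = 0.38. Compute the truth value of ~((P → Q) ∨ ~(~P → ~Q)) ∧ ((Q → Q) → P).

0.07

P → Q = min(1, 1 − 0.45 + 0.38) = min(1, 0.93) = 0.93
~P = 1 − 0.45 = 0.55
~Q = 1 − 0.38 = 0.62
~P → ~Q = min(1, 1 − 0.55 + 0.62) = min(1, 1.07) = 1.00
~(~P → ~Q) = 1 − 1.00 = 0.00
(P → Q) ∨ ~(~P → ~Q) = max(0.93, 0.00) = 0.93
~((P → Q) ∨ ~(~P → ~Q)) = 1 − 0.93 = 0.07
Q → Q = min(1, 1 − 0.38 + 0.38) = min(1, 1.00) = 1.00
(Q → Q) → P = min(1, 1 − 1.00 + 0.45) = min(1, 0.45) = 0.45
~((P → Q) ∨ ~(~P → ~Q)) ∧ ((Q → Q) → P) = min(0.07, 0.45) = 0.07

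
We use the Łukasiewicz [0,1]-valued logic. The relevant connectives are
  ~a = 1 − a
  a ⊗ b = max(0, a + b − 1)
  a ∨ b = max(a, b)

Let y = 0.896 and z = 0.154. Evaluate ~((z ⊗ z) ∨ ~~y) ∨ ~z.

0.846

z ⊗ z = max(0, 0.154 + 0.154 − 1) = max(0, -0.692) = 0.000
~y = 1 − 0.896 = 0.104
~~y = 1 − 0.104 = 0.896
(z ⊗ z) ∨ ~~y = max(0.000, 0.896) = 0.896
~((z ⊗ z) ∨ ~~y) = 1 − 0.896 = 0.104
~z = 1 − 0.154 = 0.846
~((z ⊗ z) ∨ ~~y) ∨ ~z = max(0.104, 0.846) = 0.846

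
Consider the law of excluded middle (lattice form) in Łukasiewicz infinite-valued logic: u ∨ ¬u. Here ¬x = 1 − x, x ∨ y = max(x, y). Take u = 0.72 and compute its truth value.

¬u = 1 − 0.72 = 0.28
u ∨ ¬u = max(0.72, 0.28) = 0.72
(The value 0.72 < 1 shows this instance is not satisfied; not a Ł∞-tautology — its value is max(a, 1−a).)

0.72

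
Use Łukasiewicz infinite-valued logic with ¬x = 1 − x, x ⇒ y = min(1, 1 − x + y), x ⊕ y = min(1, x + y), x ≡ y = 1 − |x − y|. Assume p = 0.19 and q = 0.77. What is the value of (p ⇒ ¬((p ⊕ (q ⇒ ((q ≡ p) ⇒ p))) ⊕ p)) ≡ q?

0.96

q ≡ p = 1 − |0.77 − 0.19| = 1 − 0.58 = 0.42
(q ≡ p) ⇒ p = min(1, 1 − 0.42 + 0.19) = min(1, 0.77) = 0.77
q ⇒ ((q ≡ p) ⇒ p) = min(1, 1 − 0.77 + 0.77) = min(1, 1.00) = 1.00
p ⊕ (q ⇒ ((q ≡ p) ⇒ p)) = min(1, 0.19 + 1.00) = min(1, 1.19) = 1.00
(p ⊕ (q ⇒ ((q ≡ p) ⇒ p))) ⊕ p = min(1, 1.00 + 0.19) = min(1, 1.19) = 1.00
¬((p ⊕ (q ⇒ ((q ≡ p) ⇒ p))) ⊕ p) = 1 − 1.00 = 0.00
p ⇒ ¬((p ⊕ (q ⇒ ((q ≡ p) ⇒ p))) ⊕ p) = min(1, 1 − 0.19 + 0.00) = min(1, 0.81) = 0.81
(p ⇒ ¬((p ⊕ (q ⇒ ((q ≡ p) ⇒ p))) ⊕ p)) ≡ q = 1 − |0.81 − 0.77| = 1 − 0.04 = 0.96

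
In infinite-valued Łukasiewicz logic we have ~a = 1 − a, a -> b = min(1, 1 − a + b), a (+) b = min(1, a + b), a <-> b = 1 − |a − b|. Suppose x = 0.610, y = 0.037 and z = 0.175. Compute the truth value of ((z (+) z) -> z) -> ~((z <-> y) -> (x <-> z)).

z (+) z = min(1, 0.175 + 0.175) = min(1, 0.350) = 0.350
(z (+) z) -> z = min(1, 1 − 0.350 + 0.175) = min(1, 0.825) = 0.825
z <-> y = 1 − |0.175 − 0.037| = 1 − 0.138 = 0.862
x <-> z = 1 − |0.610 − 0.175| = 1 − 0.435 = 0.565
(z <-> y) -> (x <-> z) = min(1, 1 − 0.862 + 0.565) = min(1, 0.703) = 0.703
~((z <-> y) -> (x <-> z)) = 1 − 0.703 = 0.297
((z (+) z) -> z) -> ~((z <-> y) -> (x <-> z)) = min(1, 1 − 0.825 + 0.297) = min(1, 0.472) = 0.472

0.472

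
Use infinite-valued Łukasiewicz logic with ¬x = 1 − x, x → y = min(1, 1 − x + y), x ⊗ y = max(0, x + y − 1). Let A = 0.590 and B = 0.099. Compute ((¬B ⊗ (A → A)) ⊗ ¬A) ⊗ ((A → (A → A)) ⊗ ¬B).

0.212

¬B = 1 − 0.099 = 0.901
A → A = min(1, 1 − 0.590 + 0.590) = min(1, 1.000) = 1.000
¬B ⊗ (A → A) = max(0, 0.901 + 1.000 − 1) = max(0, 0.901) = 0.901
¬A = 1 − 0.590 = 0.410
(¬B ⊗ (A → A)) ⊗ ¬A = max(0, 0.901 + 0.410 − 1) = max(0, 0.311) = 0.311
A → (A → A) = min(1, 1 − 0.590 + 1.000) = min(1, 1.410) = 1.000
(A → (A → A)) ⊗ ¬B = max(0, 1.000 + 0.901 − 1) = max(0, 0.901) = 0.901
((¬B ⊗ (A → A)) ⊗ ¬A) ⊗ ((A → (A → A)) ⊗ ¬B) = max(0, 0.311 + 0.901 − 1) = max(0, 0.212) = 0.212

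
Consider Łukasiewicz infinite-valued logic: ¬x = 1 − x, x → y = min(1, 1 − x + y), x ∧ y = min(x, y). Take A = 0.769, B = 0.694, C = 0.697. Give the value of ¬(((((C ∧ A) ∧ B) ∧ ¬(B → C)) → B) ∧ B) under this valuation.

C ∧ A = min(0.697, 0.769) = 0.697
(C ∧ A) ∧ B = min(0.697, 0.694) = 0.694
B → C = min(1, 1 − 0.694 + 0.697) = min(1, 1.003) = 1.000
¬(B → C) = 1 − 1.000 = 0.000
((C ∧ A) ∧ B) ∧ ¬(B → C) = min(0.694, 0.000) = 0.000
(((C ∧ A) ∧ B) ∧ ¬(B → C)) → B = min(1, 1 − 0.000 + 0.694) = min(1, 1.694) = 1.000
((((C ∧ A) ∧ B) ∧ ¬(B → C)) → B) ∧ B = min(1.000, 0.694) = 0.694
¬(((((C ∧ A) ∧ B) ∧ ¬(B → C)) → B) ∧ B) = 1 − 0.694 = 0.306

0.306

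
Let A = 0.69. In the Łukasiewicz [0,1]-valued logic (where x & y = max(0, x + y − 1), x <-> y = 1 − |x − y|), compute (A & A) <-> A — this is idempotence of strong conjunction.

0.69

A & A = max(0, 0.69 + 0.69 − 1) = max(0, 0.38) = 0.38
(A & A) <-> A = 1 − |0.38 − 0.69| = 1 − 0.31 = 0.69
(The value 0.69 < 1 shows this instance is not satisfied; fails in Ł∞ since a ⊗ a = max(0, 2a−1) ≠ a in general.)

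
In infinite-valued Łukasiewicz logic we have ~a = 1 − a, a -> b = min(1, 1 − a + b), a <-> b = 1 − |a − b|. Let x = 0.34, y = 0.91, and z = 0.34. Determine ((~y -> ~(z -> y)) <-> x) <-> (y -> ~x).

0.68

~y = 1 − 0.91 = 0.09
z -> y = min(1, 1 − 0.34 + 0.91) = min(1, 1.57) = 1.00
~(z -> y) = 1 − 1.00 = 0.00
~y -> ~(z -> y) = min(1, 1 − 0.09 + 0.00) = min(1, 0.91) = 0.91
(~y -> ~(z -> y)) <-> x = 1 − |0.91 − 0.34| = 1 − 0.57 = 0.43
~x = 1 − 0.34 = 0.66
y -> ~x = min(1, 1 − 0.91 + 0.66) = min(1, 0.75) = 0.75
((~y -> ~(z -> y)) <-> x) <-> (y -> ~x) = 1 − |0.43 − 0.75| = 1 − 0.32 = 0.68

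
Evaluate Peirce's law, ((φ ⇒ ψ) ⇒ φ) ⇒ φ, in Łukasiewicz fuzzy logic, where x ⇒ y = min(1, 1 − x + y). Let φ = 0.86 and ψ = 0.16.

φ ⇒ ψ = min(1, 1 − 0.86 + 0.16) = min(1, 0.30) = 0.30
(φ ⇒ ψ) ⇒ φ = min(1, 1 − 0.30 + 0.86) = min(1, 1.56) = 1.00
((φ ⇒ ψ) ⇒ φ) ⇒ φ = min(1, 1 − 1.00 + 0.86) = min(1, 0.86) = 0.86
(The value 0.86 < 1 shows this instance is not satisfied; not a Ł∞-tautology in general.)

0.86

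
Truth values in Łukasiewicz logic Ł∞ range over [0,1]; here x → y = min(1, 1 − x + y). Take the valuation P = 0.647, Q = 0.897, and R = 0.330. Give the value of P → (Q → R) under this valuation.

Q → R = min(1, 1 − 0.897 + 0.330) = min(1, 0.433) = 0.433
P → (Q → R) = min(1, 1 − 0.647 + 0.433) = min(1, 0.786) = 0.786

0.786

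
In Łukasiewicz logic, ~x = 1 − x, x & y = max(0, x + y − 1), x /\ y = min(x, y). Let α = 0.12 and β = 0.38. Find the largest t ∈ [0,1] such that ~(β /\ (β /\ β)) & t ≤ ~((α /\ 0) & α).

1.00

β /\ β = min(0.38, 0.38) = 0.38
β /\ (β /\ β) = min(0.38, 0.38) = 0.38
~(β /\ (β /\ β)) = 1 − 0.38 = 0.62
So the left factor is ~(β /\ (β /\ β)) = 0.62.
α /\ 0 = min(0.12, 0.00) = 0.00
(α /\ 0) & α = max(0, 0.00 + 0.12 − 1) = max(0, -0.88) = 0.00
~((α /\ 0) & α) = 1 − 0.00 = 1.00
So the right-hand bound is ~((α /\ 0) & α) = 1.00.
The residuum of the Łukasiewicz t-norm gives the supremum: min(1, 1 − 0.62 + 1.00).
1 − 0.62 + 1.00 = 1.38, so t = min(1, 1.38) = 1.00.
Check: 0.62 & 1.00 = max(0, 0.62) = 0.62 ≤ 1.00.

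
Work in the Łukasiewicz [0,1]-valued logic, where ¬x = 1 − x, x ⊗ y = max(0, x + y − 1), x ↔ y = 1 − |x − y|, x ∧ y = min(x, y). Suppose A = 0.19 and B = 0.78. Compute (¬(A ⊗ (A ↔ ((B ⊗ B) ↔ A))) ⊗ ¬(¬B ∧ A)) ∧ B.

0.78

B ⊗ B = max(0, 0.78 + 0.78 − 1) = max(0, 0.56) = 0.56
(B ⊗ B) ↔ A = 1 − |0.56 − 0.19| = 1 − 0.37 = 0.63
A ↔ ((B ⊗ B) ↔ A) = 1 − |0.19 − 0.63| = 1 − 0.44 = 0.56
A ⊗ (A ↔ ((B ⊗ B) ↔ A)) = max(0, 0.19 + 0.56 − 1) = max(0, -0.25) = 0.00
¬(A ⊗ (A ↔ ((B ⊗ B) ↔ A))) = 1 − 0.00 = 1.00
¬B = 1 − 0.78 = 0.22
¬B ∧ A = min(0.22, 0.19) = 0.19
¬(¬B ∧ A) = 1 − 0.19 = 0.81
¬(A ⊗ (A ↔ ((B ⊗ B) ↔ A))) ⊗ ¬(¬B ∧ A) = max(0, 1.00 + 0.81 − 1) = max(0, 0.81) = 0.81
(¬(A ⊗ (A ↔ ((B ⊗ B) ↔ A))) ⊗ ¬(¬B ∧ A)) ∧ B = min(0.81, 0.78) = 0.78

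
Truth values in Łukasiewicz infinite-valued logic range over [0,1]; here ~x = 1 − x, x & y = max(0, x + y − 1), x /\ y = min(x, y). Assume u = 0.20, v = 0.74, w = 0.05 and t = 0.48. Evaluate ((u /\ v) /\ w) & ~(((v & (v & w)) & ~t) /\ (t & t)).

u /\ v = min(0.20, 0.74) = 0.20
(u /\ v) /\ w = min(0.20, 0.05) = 0.05
v & w = max(0, 0.74 + 0.05 − 1) = max(0, -0.21) = 0.00
v & (v & w) = max(0, 0.74 + 0.00 − 1) = max(0, -0.26) = 0.00
~t = 1 − 0.48 = 0.52
(v & (v & w)) & ~t = max(0, 0.00 + 0.52 − 1) = max(0, -0.48) = 0.00
t & t = max(0, 0.48 + 0.48 − 1) = max(0, -0.04) = 0.00
((v & (v & w)) & ~t) /\ (t & t) = min(0.00, 0.00) = 0.00
~(((v & (v & w)) & ~t) /\ (t & t)) = 1 − 0.00 = 1.00
((u /\ v) /\ w) & ~(((v & (v & w)) & ~t) /\ (t & t)) = max(0, 0.05 + 1.00 − 1) = max(0, 0.05) = 0.05

0.05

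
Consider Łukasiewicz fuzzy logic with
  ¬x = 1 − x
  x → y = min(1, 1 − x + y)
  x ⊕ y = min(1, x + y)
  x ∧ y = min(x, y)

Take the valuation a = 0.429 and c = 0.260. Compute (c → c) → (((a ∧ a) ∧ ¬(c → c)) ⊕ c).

c → c = min(1, 1 − 0.260 + 0.260) = min(1, 1.000) = 1.000
a ∧ a = min(0.429, 0.429) = 0.429
¬(c → c) = 1 − 1.000 = 0.000
(a ∧ a) ∧ ¬(c → c) = min(0.429, 0.000) = 0.000
((a ∧ a) ∧ ¬(c → c)) ⊕ c = min(1, 0.000 + 0.260) = min(1, 0.260) = 0.260
(c → c) → (((a ∧ a) ∧ ¬(c → c)) ⊕ c) = min(1, 1 − 1.000 + 0.260) = min(1, 0.260) = 0.260

0.260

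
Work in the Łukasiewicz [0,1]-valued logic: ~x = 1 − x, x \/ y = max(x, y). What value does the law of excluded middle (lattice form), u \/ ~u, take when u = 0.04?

0.96

~u = 1 − 0.04 = 0.96
u \/ ~u = max(0.04, 0.96) = 0.96
(The value 0.96 < 1 shows this instance is not satisfied; not a Ł∞-tautology — its value is max(a, 1−a).)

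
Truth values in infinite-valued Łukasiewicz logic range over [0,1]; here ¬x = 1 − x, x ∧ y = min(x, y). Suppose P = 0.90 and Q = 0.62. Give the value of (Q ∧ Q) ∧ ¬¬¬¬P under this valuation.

0.62

Q ∧ Q = min(0.62, 0.62) = 0.62
¬P = 1 − 0.90 = 0.10
¬¬P = 1 − 0.10 = 0.90
¬¬¬P = 1 − 0.90 = 0.10
¬¬¬¬P = 1 − 0.10 = 0.90
(Q ∧ Q) ∧ ¬¬¬¬P = min(0.62, 0.90) = 0.62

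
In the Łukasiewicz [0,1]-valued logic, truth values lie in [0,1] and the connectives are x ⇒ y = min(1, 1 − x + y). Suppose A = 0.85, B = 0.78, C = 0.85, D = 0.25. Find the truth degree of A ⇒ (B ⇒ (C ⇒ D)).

C ⇒ D = min(1, 1 − 0.85 + 0.25) = min(1, 0.40) = 0.40
B ⇒ (C ⇒ D) = min(1, 1 − 0.78 + 0.40) = min(1, 0.62) = 0.62
A ⇒ (B ⇒ (C ⇒ D)) = min(1, 1 − 0.85 + 0.62) = min(1, 0.77) = 0.77

0.77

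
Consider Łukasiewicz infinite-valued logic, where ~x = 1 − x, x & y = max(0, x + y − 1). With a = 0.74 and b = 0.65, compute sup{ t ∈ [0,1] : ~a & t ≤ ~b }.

~a = 1 − 0.74 = 0.26
So the left factor is ~a = 0.26.
~b = 1 − 0.65 = 0.35
So the right-hand bound is ~b = 0.35.
The residuum of the Łukasiewicz t-norm gives the supremum: min(1, 1 − 0.26 + 0.35).
1 − 0.26 + 0.35 = 1.09, so t = min(1, 1.09) = 1.00.
Check: 0.26 & 1.00 = max(0, 0.26) = 0.26 ≤ 0.35.

1.00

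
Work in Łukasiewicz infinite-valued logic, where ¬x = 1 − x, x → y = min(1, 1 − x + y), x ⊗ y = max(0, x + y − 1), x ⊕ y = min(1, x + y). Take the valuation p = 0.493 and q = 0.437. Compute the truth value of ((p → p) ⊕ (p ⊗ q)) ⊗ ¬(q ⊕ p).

p → p = min(1, 1 − 0.493 + 0.493) = min(1, 1.000) = 1.000
p ⊗ q = max(0, 0.493 + 0.437 − 1) = max(0, -0.070) = 0.000
(p → p) ⊕ (p ⊗ q) = min(1, 1.000 + 0.000) = min(1, 1.000) = 1.000
q ⊕ p = min(1, 0.437 + 0.493) = min(1, 0.930) = 0.930
¬(q ⊕ p) = 1 − 0.930 = 0.070
((p → p) ⊕ (p ⊗ q)) ⊗ ¬(q ⊕ p) = max(0, 1.000 + 0.070 − 1) = max(0, 0.070) = 0.070

0.070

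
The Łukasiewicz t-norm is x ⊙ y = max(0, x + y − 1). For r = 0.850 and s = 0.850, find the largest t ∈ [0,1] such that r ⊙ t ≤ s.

1.000

The residuum of the Łukasiewicz t-norm gives the supremum: min(1, 1 − 0.850 + 0.850).
1 − 0.850 + 0.850 = 1.000, so t = min(1, 1.000) = 1.000.
Check: 0.850 ⊙ 1.000 = max(0, 0.850) = 0.850 ≤ 0.850.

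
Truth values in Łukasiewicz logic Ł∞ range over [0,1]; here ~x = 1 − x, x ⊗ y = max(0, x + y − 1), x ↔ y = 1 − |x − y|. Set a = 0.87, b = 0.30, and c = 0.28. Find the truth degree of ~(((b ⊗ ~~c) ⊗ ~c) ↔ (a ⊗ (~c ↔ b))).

0.45

~c = 1 − 0.28 = 0.72
~~c = 1 − 0.72 = 0.28
b ⊗ ~~c = max(0, 0.30 + 0.28 − 1) = max(0, -0.42) = 0.00
(b ⊗ ~~c) ⊗ ~c = max(0, 0.00 + 0.72 − 1) = max(0, -0.28) = 0.00
~c ↔ b = 1 − |0.72 − 0.30| = 1 − 0.42 = 0.58
a ⊗ (~c ↔ b) = max(0, 0.87 + 0.58 − 1) = max(0, 0.45) = 0.45
((b ⊗ ~~c) ⊗ ~c) ↔ (a ⊗ (~c ↔ b)) = 1 − |0.00 − 0.45| = 1 − 0.45 = 0.55
~(((b ⊗ ~~c) ⊗ ~c) ↔ (a ⊗ (~c ↔ b))) = 1 − 0.55 = 0.45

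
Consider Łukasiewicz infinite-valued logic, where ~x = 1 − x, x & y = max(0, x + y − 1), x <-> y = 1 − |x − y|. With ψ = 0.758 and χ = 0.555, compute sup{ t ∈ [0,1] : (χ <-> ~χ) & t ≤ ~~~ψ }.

~χ = 1 − 0.555 = 0.445
χ <-> ~χ = 1 − |0.555 − 0.445| = 1 − 0.110 = 0.890
So the left factor is χ <-> ~χ = 0.890.
~ψ = 1 − 0.758 = 0.242
~~ψ = 1 − 0.242 = 0.758
~~~ψ = 1 − 0.758 = 0.242
So the right-hand bound is ~~~ψ = 0.242.
The residuum of the Łukasiewicz t-norm gives the supremum: min(1, 1 − 0.890 + 0.242).
1 − 0.890 + 0.242 = 0.352, so t = min(1, 0.352) = 0.352.
Check: 0.890 & 0.352 = max(0, 0.242) = 0.242 ≤ 0.242.

0.352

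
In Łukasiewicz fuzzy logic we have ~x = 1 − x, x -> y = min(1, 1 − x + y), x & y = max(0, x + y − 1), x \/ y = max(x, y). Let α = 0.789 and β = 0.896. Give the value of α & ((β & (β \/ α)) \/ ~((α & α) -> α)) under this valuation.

β \/ α = max(0.896, 0.789) = 0.896
β & (β \/ α) = max(0, 0.896 + 0.896 − 1) = max(0, 0.792) = 0.792
α & α = max(0, 0.789 + 0.789 − 1) = max(0, 0.578) = 0.578
(α & α) -> α = min(1, 1 − 0.578 + 0.789) = min(1, 1.211) = 1.000
~((α & α) -> α) = 1 − 1.000 = 0.000
(β & (β \/ α)) \/ ~((α & α) -> α) = max(0.792, 0.000) = 0.792
α & ((β & (β \/ α)) \/ ~((α & α) -> α)) = max(0, 0.789 + 0.792 − 1) = max(0, 0.581) = 0.581

0.581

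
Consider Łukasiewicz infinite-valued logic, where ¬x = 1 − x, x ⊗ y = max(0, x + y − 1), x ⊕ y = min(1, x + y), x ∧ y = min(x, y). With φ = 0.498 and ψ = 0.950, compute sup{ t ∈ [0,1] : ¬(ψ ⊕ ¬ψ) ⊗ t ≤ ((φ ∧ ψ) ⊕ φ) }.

1.000

¬ψ = 1 − 0.950 = 0.050
ψ ⊕ ¬ψ = min(1, 0.950 + 0.050) = min(1, 1.000) = 1.000
¬(ψ ⊕ ¬ψ) = 1 − 1.000 = 0.000
So the left factor is ¬(ψ ⊕ ¬ψ) = 0.000.
φ ∧ ψ = min(0.498, 0.950) = 0.498
(φ ∧ ψ) ⊕ φ = min(1, 0.498 + 0.498) = min(1, 0.996) = 0.996
So the right-hand bound is (φ ∧ ψ) ⊕ φ = 0.996.
The residuum of the Łukasiewicz t-norm gives the supremum: min(1, 1 − 0.000 + 0.996).
1 − 0.000 + 0.996 = 1.996, so t = min(1, 1.996) = 1.000.
Check: 0.000 ⊗ 1.000 = max(0, 0.000) = 0.000 ≤ 0.996.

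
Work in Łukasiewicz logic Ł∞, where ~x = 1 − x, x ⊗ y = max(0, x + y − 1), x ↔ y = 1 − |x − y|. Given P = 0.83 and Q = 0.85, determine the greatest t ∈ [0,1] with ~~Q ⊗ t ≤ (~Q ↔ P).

0.47

~Q = 1 − 0.85 = 0.15
~~Q = 1 − 0.15 = 0.85
So the left factor is ~~Q = 0.85.
~Q ↔ P = 1 − |0.15 − 0.83| = 1 − 0.68 = 0.32
So the right-hand bound is ~Q ↔ P = 0.32.
The residuum of the Łukasiewicz t-norm gives the supremum: min(1, 1 − 0.85 + 0.32).
1 − 0.85 + 0.32 = 0.47, so t = min(1, 0.47) = 0.47.
Check: 0.85 ⊗ 0.47 = max(0, 0.32) = 0.32 ≤ 0.32.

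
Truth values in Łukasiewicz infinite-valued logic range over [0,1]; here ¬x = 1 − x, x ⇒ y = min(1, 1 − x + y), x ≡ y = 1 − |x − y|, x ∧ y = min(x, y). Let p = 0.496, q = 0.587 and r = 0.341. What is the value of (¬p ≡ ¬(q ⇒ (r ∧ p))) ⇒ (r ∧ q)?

¬p = 1 − 0.496 = 0.504
r ∧ p = min(0.341, 0.496) = 0.341
q ⇒ (r ∧ p) = min(1, 1 − 0.587 + 0.341) = min(1, 0.754) = 0.754
¬(q ⇒ (r ∧ p)) = 1 − 0.754 = 0.246
¬p ≡ ¬(q ⇒ (r ∧ p)) = 1 − |0.504 − 0.246| = 1 − 0.258 = 0.742
r ∧ q = min(0.341, 0.587) = 0.341
(¬p ≡ ¬(q ⇒ (r ∧ p))) ⇒ (r ∧ q) = min(1, 1 − 0.742 + 0.341) = min(1, 0.599) = 0.599

0.599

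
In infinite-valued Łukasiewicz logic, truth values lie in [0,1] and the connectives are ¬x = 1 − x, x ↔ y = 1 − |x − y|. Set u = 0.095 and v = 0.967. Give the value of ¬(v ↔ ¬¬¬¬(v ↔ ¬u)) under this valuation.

0.029

¬u = 1 − 0.095 = 0.905
v ↔ ¬u = 1 − |0.967 − 0.905| = 1 − 0.062 = 0.938
¬(v ↔ ¬u) = 1 − 0.938 = 0.062
¬¬(v ↔ ¬u) = 1 − 0.062 = 0.938
¬¬¬(v ↔ ¬u) = 1 − 0.938 = 0.062
¬¬¬¬(v ↔ ¬u) = 1 − 0.062 = 0.938
v ↔ ¬¬¬¬(v ↔ ¬u) = 1 − |0.967 − 0.938| = 1 − 0.029 = 0.971
¬(v ↔ ¬¬¬¬(v ↔ ¬u)) = 1 − 0.971 = 0.029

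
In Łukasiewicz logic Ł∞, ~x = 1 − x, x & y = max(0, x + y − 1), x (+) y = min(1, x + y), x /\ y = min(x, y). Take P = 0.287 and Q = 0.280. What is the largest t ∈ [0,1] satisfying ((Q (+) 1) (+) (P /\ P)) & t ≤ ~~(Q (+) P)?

0.567

Q (+) 1 = min(1, 0.280 + 1.000) = min(1, 1.280) = 1.000
P /\ P = min(0.287, 0.287) = 0.287
(Q (+) 1) (+) (P /\ P) = min(1, 1.000 + 0.287) = min(1, 1.287) = 1.000
So the left factor is (Q (+) 1) (+) (P /\ P) = 1.000.
Q (+) P = min(1, 0.280 + 0.287) = min(1, 0.567) = 0.567
~(Q (+) P) = 1 − 0.567 = 0.433
~~(Q (+) P) = 1 − 0.433 = 0.567
So the right-hand bound is ~~(Q (+) P) = 0.567.
The residuum of the Łukasiewicz t-norm gives the supremum: min(1, 1 − 1.000 + 0.567).
1 − 1.000 + 0.567 = 0.567, so t = min(1, 0.567) = 0.567.
Check: 1.000 & 0.567 = max(0, 0.567) = 0.567 ≤ 0.567.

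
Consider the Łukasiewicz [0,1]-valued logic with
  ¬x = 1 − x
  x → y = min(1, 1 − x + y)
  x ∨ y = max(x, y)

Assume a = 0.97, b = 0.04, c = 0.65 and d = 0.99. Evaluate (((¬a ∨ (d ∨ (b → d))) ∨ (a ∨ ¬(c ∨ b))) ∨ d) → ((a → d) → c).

¬a = 1 − 0.97 = 0.03
b → d = min(1, 1 − 0.04 + 0.99) = min(1, 1.95) = 1.00
d ∨ (b → d) = max(0.99, 1.00) = 1.00
¬a ∨ (d ∨ (b → d)) = max(0.03, 1.00) = 1.00
c ∨ b = max(0.65, 0.04) = 0.65
¬(c ∨ b) = 1 − 0.65 = 0.35
a ∨ ¬(c ∨ b) = max(0.97, 0.35) = 0.97
(¬a ∨ (d ∨ (b → d))) ∨ (a ∨ ¬(c ∨ b)) = max(1.00, 0.97) = 1.00
((¬a ∨ (d ∨ (b → d))) ∨ (a ∨ ¬(c ∨ b))) ∨ d = max(1.00, 0.99) = 1.00
a → d = min(1, 1 − 0.97 + 0.99) = min(1, 1.02) = 1.00
(a → d) → c = min(1, 1 − 1.00 + 0.65) = min(1, 0.65) = 0.65
(((¬a ∨ (d ∨ (b → d))) ∨ (a ∨ ¬(c ∨ b))) ∨ d) → ((a → d) → c) = min(1, 1 − 1.00 + 0.65) = min(1, 0.65) = 0.65

0.65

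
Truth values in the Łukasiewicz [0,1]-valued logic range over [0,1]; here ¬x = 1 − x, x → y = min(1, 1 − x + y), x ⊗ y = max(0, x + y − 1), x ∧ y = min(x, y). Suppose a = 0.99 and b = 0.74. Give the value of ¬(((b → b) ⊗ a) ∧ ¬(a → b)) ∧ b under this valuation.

0.74

b → b = min(1, 1 − 0.74 + 0.74) = min(1, 1.00) = 1.00
(b → b) ⊗ a = max(0, 1.00 + 0.99 − 1) = max(0, 0.99) = 0.99
a → b = min(1, 1 − 0.99 + 0.74) = min(1, 0.75) = 0.75
¬(a → b) = 1 − 0.75 = 0.25
((b → b) ⊗ a) ∧ ¬(a → b) = min(0.99, 0.25) = 0.25
¬(((b → b) ⊗ a) ∧ ¬(a → b)) = 1 − 0.25 = 0.75
¬(((b → b) ⊗ a) ∧ ¬(a → b)) ∧ b = min(0.75, 0.74) = 0.74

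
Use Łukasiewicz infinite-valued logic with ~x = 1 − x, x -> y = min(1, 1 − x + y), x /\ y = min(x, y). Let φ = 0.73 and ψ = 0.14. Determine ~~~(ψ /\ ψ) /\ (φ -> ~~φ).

0.86

ψ /\ ψ = min(0.14, 0.14) = 0.14
~(ψ /\ ψ) = 1 − 0.14 = 0.86
~~(ψ /\ ψ) = 1 − 0.86 = 0.14
~~~(ψ /\ ψ) = 1 − 0.14 = 0.86
~φ = 1 − 0.73 = 0.27
~~φ = 1 − 0.27 = 0.73
φ -> ~~φ = min(1, 1 − 0.73 + 0.73) = min(1, 1.00) = 1.00
~~~(ψ /\ ψ) /\ (φ -> ~~φ) = min(0.86, 1.00) = 0.86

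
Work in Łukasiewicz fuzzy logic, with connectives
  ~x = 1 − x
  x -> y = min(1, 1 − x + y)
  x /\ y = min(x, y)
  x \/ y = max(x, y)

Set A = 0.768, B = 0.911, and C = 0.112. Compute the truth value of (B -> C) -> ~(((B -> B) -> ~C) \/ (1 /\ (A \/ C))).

B -> C = min(1, 1 − 0.911 + 0.112) = min(1, 0.201) = 0.201
B -> B = min(1, 1 − 0.911 + 0.911) = min(1, 1.000) = 1.000
~C = 1 − 0.112 = 0.888
(B -> B) -> ~C = min(1, 1 − 1.000 + 0.888) = min(1, 0.888) = 0.888
A \/ C = max(0.768, 0.112) = 0.768
1 /\ (A \/ C) = min(1.000, 0.768) = 0.768
((B -> B) -> ~C) \/ (1 /\ (A \/ C)) = max(0.888, 0.768) = 0.888
~(((B -> B) -> ~C) \/ (1 /\ (A \/ C))) = 1 − 0.888 = 0.112
(B -> C) -> ~(((B -> B) -> ~C) \/ (1 /\ (A \/ C))) = min(1, 1 − 0.201 + 0.112) = min(1, 0.911) = 0.911

0.911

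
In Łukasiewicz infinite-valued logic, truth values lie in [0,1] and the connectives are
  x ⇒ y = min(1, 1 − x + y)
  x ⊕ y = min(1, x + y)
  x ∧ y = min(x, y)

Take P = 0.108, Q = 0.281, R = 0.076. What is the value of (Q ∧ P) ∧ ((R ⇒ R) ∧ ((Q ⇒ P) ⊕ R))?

Q ∧ P = min(0.281, 0.108) = 0.108
R ⇒ R = min(1, 1 − 0.076 + 0.076) = min(1, 1.000) = 1.000
Q ⇒ P = min(1, 1 − 0.281 + 0.108) = min(1, 0.827) = 0.827
(Q ⇒ P) ⊕ R = min(1, 0.827 + 0.076) = min(1, 0.903) = 0.903
(R ⇒ R) ∧ ((Q ⇒ P) ⊕ R) = min(1.000, 0.903) = 0.903
(Q ∧ P) ∧ ((R ⇒ R) ∧ ((Q ⇒ P) ⊕ R)) = min(0.108, 0.903) = 0.108

0.108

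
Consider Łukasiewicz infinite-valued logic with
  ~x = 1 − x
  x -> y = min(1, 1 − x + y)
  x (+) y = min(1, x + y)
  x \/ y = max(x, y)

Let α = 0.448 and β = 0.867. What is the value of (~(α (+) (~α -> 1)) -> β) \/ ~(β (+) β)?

~α = 1 − 0.448 = 0.552
~α -> 1 = min(1, 1 − 0.552 + 1.000) = min(1, 1.448) = 1.000
α (+) (~α -> 1) = min(1, 0.448 + 1.000) = min(1, 1.448) = 1.000
~(α (+) (~α -> 1)) = 1 − 1.000 = 0.000
~(α (+) (~α -> 1)) -> β = min(1, 1 − 0.000 + 0.867) = min(1, 1.867) = 1.000
β (+) β = min(1, 0.867 + 0.867) = min(1, 1.734) = 1.000
~(β (+) β) = 1 − 1.000 = 0.000
(~(α (+) (~α -> 1)) -> β) \/ ~(β (+) β) = max(1.000, 0.000) = 1.000

1.000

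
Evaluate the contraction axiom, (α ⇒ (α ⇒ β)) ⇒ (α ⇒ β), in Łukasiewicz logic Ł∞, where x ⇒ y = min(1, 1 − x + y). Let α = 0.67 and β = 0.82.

α ⇒ β = min(1, 1 − 0.67 + 0.82) = min(1, 1.15) = 1.00
α ⇒ (α ⇒ β) = min(1, 1 − 0.67 + 1.00) = min(1, 1.33) = 1.00
(α ⇒ (α ⇒ β)) ⇒ (α ⇒ β) = min(1, 1 − 1.00 + 1.00) = min(1, 1.00) = 1.00

1.00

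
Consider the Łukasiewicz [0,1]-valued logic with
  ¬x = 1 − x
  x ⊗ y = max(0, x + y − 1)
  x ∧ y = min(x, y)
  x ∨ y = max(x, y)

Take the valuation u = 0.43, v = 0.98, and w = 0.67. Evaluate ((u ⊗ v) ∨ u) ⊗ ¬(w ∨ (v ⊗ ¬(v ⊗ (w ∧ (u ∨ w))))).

u ⊗ v = max(0, 0.43 + 0.98 − 1) = max(0, 0.41) = 0.41
(u ⊗ v) ∨ u = max(0.41, 0.43) = 0.43
u ∨ w = max(0.43, 0.67) = 0.67
w ∧ (u ∨ w) = min(0.67, 0.67) = 0.67
v ⊗ (w ∧ (u ∨ w)) = max(0, 0.98 + 0.67 − 1) = max(0, 0.65) = 0.65
¬(v ⊗ (w ∧ (u ∨ w))) = 1 − 0.65 = 0.35
v ⊗ ¬(v ⊗ (w ∧ (u ∨ w))) = max(0, 0.98 + 0.35 − 1) = max(0, 0.33) = 0.33
w ∨ (v ⊗ ¬(v ⊗ (w ∧ (u ∨ w)))) = max(0.67, 0.33) = 0.67
¬(w ∨ (v ⊗ ¬(v ⊗ (w ∧ (u ∨ w))))) = 1 − 0.67 = 0.33
((u ⊗ v) ∨ u) ⊗ ¬(w ∨ (v ⊗ ¬(v ⊗ (w ∧ (u ∨ w))))) = max(0, 0.43 + 0.33 − 1) = max(0, -0.24) = 0.00

0.00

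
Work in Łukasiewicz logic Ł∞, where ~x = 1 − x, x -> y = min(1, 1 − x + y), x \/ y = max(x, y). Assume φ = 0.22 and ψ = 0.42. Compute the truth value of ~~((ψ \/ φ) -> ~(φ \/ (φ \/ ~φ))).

ψ \/ φ = max(0.42, 0.22) = 0.42
~φ = 1 − 0.22 = 0.78
φ \/ ~φ = max(0.22, 0.78) = 0.78
φ \/ (φ \/ ~φ) = max(0.22, 0.78) = 0.78
~(φ \/ (φ \/ ~φ)) = 1 − 0.78 = 0.22
(ψ \/ φ) -> ~(φ \/ (φ \/ ~φ)) = min(1, 1 − 0.42 + 0.22) = min(1, 0.80) = 0.80
~((ψ \/ φ) -> ~(φ \/ (φ \/ ~φ))) = 1 − 0.80 = 0.20
~~((ψ \/ φ) -> ~(φ \/ (φ \/ ~φ))) = 1 − 0.20 = 0.80

0.80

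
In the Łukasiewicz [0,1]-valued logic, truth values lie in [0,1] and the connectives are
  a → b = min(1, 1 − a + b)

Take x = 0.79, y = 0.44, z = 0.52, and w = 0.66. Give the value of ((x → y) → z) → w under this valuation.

x → y = min(1, 1 − 0.79 + 0.44) = min(1, 0.65) = 0.65
(x → y) → z = min(1, 1 − 0.65 + 0.52) = min(1, 0.87) = 0.87
((x → y) → z) → w = min(1, 1 − 0.87 + 0.66) = min(1, 0.79) = 0.79

0.79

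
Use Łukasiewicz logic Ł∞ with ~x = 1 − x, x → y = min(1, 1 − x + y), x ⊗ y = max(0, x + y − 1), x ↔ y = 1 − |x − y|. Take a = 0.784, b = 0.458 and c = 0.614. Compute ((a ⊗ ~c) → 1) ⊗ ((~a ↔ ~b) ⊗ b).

~c = 1 − 0.614 = 0.386
a ⊗ ~c = max(0, 0.784 + 0.386 − 1) = max(0, 0.170) = 0.170
(a ⊗ ~c) → 1 = min(1, 1 − 0.170 + 1.000) = min(1, 1.830) = 1.000
~a = 1 − 0.784 = 0.216
~b = 1 − 0.458 = 0.542
~a ↔ ~b = 1 − |0.216 − 0.542| = 1 − 0.326 = 0.674
(~a ↔ ~b) ⊗ b = max(0, 0.674 + 0.458 − 1) = max(0, 0.132) = 0.132
((a ⊗ ~c) → 1) ⊗ ((~a ↔ ~b) ⊗ b) = max(0, 1.000 + 0.132 − 1) = max(0, 0.132) = 0.132

0.132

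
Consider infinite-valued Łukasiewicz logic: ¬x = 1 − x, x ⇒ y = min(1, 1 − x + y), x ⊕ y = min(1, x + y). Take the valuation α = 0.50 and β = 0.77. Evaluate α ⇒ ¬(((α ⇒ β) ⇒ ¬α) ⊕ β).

0.50

α ⇒ β = min(1, 1 − 0.50 + 0.77) = min(1, 1.27) = 1.00
¬α = 1 − 0.50 = 0.50
(α ⇒ β) ⇒ ¬α = min(1, 1 − 1.00 + 0.50) = min(1, 0.50) = 0.50
((α ⇒ β) ⇒ ¬α) ⊕ β = min(1, 0.50 + 0.77) = min(1, 1.27) = 1.00
¬(((α ⇒ β) ⇒ ¬α) ⊕ β) = 1 − 1.00 = 0.00
α ⇒ ¬(((α ⇒ β) ⇒ ¬α) ⊕ β) = min(1, 1 − 0.50 + 0.00) = min(1, 0.50) = 0.50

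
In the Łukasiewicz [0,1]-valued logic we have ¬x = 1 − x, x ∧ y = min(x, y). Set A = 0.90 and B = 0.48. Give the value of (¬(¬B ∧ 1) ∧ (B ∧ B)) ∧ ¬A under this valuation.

¬B = 1 − 0.48 = 0.52
¬B ∧ 1 = min(0.52, 1.00) = 0.52
¬(¬B ∧ 1) = 1 − 0.52 = 0.48
B ∧ B = min(0.48, 0.48) = 0.48
¬(¬B ∧ 1) ∧ (B ∧ B) = min(0.48, 0.48) = 0.48
¬A = 1 − 0.90 = 0.10
(¬(¬B ∧ 1) ∧ (B ∧ B)) ∧ ¬A = min(0.48, 0.10) = 0.10

0.10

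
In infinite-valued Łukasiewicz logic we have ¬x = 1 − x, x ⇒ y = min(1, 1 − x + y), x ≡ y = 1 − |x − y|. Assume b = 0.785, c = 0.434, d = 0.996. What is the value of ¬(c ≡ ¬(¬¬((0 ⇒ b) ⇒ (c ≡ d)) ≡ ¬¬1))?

0.128

0 ⇒ b = min(1, 1 − 0.000 + 0.785) = min(1, 1.785) = 1.000
c ≡ d = 1 − |0.434 − 0.996| = 1 − 0.562 = 0.438
(0 ⇒ b) ⇒ (c ≡ d) = min(1, 1 − 1.000 + 0.438) = min(1, 0.438) = 0.438
¬((0 ⇒ b) ⇒ (c ≡ d)) = 1 − 0.438 = 0.562
¬¬((0 ⇒ b) ⇒ (c ≡ d)) = 1 − 0.562 = 0.438
¬1 = 1 − 1.000 = 0.000
¬¬1 = 1 − 0.000 = 1.000
¬¬((0 ⇒ b) ⇒ (c ≡ d)) ≡ ¬¬1 = 1 − |0.438 − 1.000| = 1 − 0.562 = 0.438
¬(¬¬((0 ⇒ b) ⇒ (c ≡ d)) ≡ ¬¬1) = 1 − 0.438 = 0.562
c ≡ ¬(¬¬((0 ⇒ b) ⇒ (c ≡ d)) ≡ ¬¬1) = 1 − |0.434 − 0.562| = 1 − 0.128 = 0.872
¬(c ≡ ¬(¬¬((0 ⇒ b) ⇒ (c ≡ d)) ≡ ¬¬1)) = 1 − 0.872 = 0.128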